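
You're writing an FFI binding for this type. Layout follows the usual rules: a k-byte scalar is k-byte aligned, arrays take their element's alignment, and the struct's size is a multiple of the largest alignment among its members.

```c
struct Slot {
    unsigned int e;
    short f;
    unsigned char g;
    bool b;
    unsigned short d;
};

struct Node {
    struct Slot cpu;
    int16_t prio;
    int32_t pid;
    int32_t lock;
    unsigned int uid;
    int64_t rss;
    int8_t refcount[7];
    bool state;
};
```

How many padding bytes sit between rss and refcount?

Slot: e at 0 (size 4, align 4) → ends 4; f at 4 (size 2, align 2) → ends 6; g at 6 (size 1, align 1) → ends 7; b at 7 (size 1, align 1) → ends 8; d at 8 (size 2, align 2) → ends 10; tail pad 2 to reach multiple of 4; total 12 bytes, alignment 4
cpu at 0 (size 12, align 4) → ends 12
prio at 12 (size 2, align 2) → ends 14
pad 2 to align 4 for pid
pid at 16 (size 4, align 4) → ends 20
lock at 20 (size 4, align 4) → ends 24
uid at 24 (size 4, align 4) → ends 28
pad 4 to align 8 for rss
rss at 32 (size 8, align 8) → ends 40
refcount at 40 (size 7, align 1) → ends 47

0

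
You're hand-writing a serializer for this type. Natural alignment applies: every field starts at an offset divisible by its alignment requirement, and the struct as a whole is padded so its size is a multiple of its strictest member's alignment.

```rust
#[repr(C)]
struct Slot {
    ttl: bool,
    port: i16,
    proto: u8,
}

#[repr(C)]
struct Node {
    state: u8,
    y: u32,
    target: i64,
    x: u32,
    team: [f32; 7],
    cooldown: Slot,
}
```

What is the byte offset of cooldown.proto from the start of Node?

Slot: ttl at 0 (size 1, align 1) → ends 1; pad 1 to align 2 for port; port at 2 (size 2, align 2) → ends 4; proto at 4 (size 1, align 1) → ends 5; tail pad 1 to reach multiple of 2; total 6 bytes, alignment 2
state at 0 (size 1, align 1) → ends 1
pad 3 to align 4 for y
y at 4 (size 4, align 4) → ends 8
target at 8 (size 8, align 8) → ends 16
x at 16 (size 4, align 4) → ends 20
team at 20 (size 28, align 4) → ends 48
cooldown at 48 (size 6, align 2) → ends 54
within Slot: proto at 4
48 + 4 = 52

52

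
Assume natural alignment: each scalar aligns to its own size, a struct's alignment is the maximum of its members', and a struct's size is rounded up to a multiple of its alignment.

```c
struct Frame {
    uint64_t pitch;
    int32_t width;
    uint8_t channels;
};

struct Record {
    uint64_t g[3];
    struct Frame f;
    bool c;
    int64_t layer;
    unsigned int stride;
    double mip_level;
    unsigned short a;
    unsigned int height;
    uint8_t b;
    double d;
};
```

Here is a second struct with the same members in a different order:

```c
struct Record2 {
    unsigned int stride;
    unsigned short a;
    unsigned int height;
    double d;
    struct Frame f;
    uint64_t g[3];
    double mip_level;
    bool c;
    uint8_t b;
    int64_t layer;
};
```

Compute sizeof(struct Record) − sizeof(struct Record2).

Frame: @0: pitch [8B, align 8] → 8; @8: width [4B, align 4] → 12; @12: channels [1B, align 1] → 13; +3 tail pad (align 8); size 16, align 8
@0: g [24B, align 8] → 24
@24: f [16B, align 8] → 40
@40: c [1B, align 1] → 41
+7 pad (align 8)
@48: layer [8B, align 8] → 56
@56: stride [4B, align 4] → 60
+4 pad (align 8)
@64: mip_level [8B, align 8] → 72
@72: a [2B, align 2] → 74
+2 pad (align 4)
@76: height [4B, align 4] → 80
@80: b [1B, align 1] → 81
+7 pad (align 8)
@88: d [8B, align 8] → 96
size 96, align 8
— Record2 —
@0: stride [4B, align 4] → 4
@4: a [2B, align 2] → 6
+2 pad (align 4)
@8: height [4B, align 4] → 12
+4 pad (align 8)
@16: d [8B, align 8] → 24
@24: f [16B, align 8] → 40
@40: g [24B, align 8] → 64
@64: mip_level [8B, align 8] → 72
@72: c [1B, align 1] → 73
@73: b [1B, align 1] → 74
+6 pad (align 8)
@80: layer [8B, align 8] → 88
size 88, align 8
96 − 88 = 8

8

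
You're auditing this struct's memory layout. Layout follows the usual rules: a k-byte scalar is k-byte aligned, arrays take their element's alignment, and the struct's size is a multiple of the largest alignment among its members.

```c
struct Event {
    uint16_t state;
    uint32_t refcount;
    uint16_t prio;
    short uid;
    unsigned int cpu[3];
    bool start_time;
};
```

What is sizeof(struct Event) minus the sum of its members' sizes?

5

@0: state [2B, align 2] → 2
+2 pad (align 4)
@4: refcount [4B, align 4] → 8
@8: prio [2B, align 2] → 10
@10: uid [2B, align 2] → 12
@12: cpu [12B, align 4] → 24
@24: start_time [1B, align 1] → 25
+3 tail pad (align 4)
size 28, align 4
data bytes 23, size 28 → padding 5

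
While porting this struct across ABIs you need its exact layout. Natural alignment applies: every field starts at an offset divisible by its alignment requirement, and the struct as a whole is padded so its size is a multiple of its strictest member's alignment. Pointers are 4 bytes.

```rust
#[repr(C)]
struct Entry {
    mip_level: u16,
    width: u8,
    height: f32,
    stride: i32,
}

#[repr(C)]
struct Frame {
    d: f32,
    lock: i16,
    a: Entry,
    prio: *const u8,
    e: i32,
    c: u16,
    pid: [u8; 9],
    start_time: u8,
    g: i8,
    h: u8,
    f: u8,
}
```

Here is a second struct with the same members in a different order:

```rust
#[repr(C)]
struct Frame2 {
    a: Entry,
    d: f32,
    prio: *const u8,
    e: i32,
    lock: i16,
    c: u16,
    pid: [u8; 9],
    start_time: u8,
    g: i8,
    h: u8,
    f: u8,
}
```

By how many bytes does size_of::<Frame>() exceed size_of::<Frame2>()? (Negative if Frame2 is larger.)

Entry: mip_level at 0 (size 2, align 2) → ends 2; width at 2 (size 1, align 1) → ends 3; pad 1 to align 4 for height; height at 4 (size 4, align 4) → ends 8; stride at 8 (size 4, align 4) → ends 12; total 12 bytes, alignment 4
d at 0 (size 4, align 4) → ends 4
lock at 4 (size 2, align 2) → ends 6
pad 2 to align 4 for a
a at 8 (size 12, align 4) → ends 20
prio at 20 (size 4, align 4) → ends 24
e at 24 (size 4, align 4) → ends 28
c at 28 (size 2, align 2) → ends 30
pid at 30 (size 9, align 1) → ends 39
start_time at 39 (size 1, align 1) → ends 40
g at 40 (size 1, align 1) → ends 41
h at 41 (size 1, align 1) → ends 42
f at 42 (size 1, align 1) → ends 43
tail pad 1 to reach multiple of 4
total 44 bytes, alignment 4
— Frame2 —
a at 0 (size 12, align 4) → ends 12
d at 12 (size 4, align 4) → ends 16
prio at 16 (size 4, align 4) → ends 20
e at 20 (size 4, align 4) → ends 24
lock at 24 (size 2, align 2) → ends 26
c at 26 (size 2, align 2) → ends 28
pid at 28 (size 9, align 1) → ends 37
start_time at 37 (size 1, align 1) → ends 38
g at 38 (size 1, align 1) → ends 39
h at 39 (size 1, align 1) → ends 40
f at 40 (size 1, align 1) → ends 41
tail pad 3 to reach multiple of 4
total 44 bytes, alignment 4
44 − 44 = 0

0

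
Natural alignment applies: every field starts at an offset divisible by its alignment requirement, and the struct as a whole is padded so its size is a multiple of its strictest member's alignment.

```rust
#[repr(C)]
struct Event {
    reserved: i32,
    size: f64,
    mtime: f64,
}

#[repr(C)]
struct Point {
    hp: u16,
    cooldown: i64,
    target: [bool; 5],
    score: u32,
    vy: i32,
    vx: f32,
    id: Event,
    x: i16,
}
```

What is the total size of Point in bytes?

Event: reserved at 0 (size 4, align 4) → ends 4; pad 4 to align 8 for size; size at 8 (size 8, align 8) → ends 16; mtime at 16 (size 8, align 8) → ends 24; total 24 bytes, alignment 8
hp at 0 (size 2, align 2) → ends 2
pad 6 to align 8 for cooldown
cooldown at 8 (size 8, align 8) → ends 16
target at 16 (size 5, align 1) → ends 21
pad 3 to align 4 for score
score at 24 (size 4, align 4) → ends 28
vy at 28 (size 4, align 4) → ends 32
vx at 32 (size 4, align 4) → ends 36
pad 4 to align 8 for id
id at 40 (size 24, align 8) → ends 64
x at 64 (size 2, align 2) → ends 66
tail pad 6 to reach multiple of 8
total 72 bytes, alignment 8

72 bytes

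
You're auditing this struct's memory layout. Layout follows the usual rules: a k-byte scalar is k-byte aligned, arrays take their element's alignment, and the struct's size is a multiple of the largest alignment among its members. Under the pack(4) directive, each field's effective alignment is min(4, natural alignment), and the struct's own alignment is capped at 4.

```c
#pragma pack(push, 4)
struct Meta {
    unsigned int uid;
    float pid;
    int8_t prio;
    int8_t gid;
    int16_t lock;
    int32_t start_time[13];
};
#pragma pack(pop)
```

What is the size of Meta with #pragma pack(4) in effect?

64

uid at 0 (size 4, align 4) → ends 4
pid at 4 (size 4, align 4) → ends 8
prio at 8 (size 1, align 1) → ends 9
gid at 9 (size 1, align 1) → ends 10
lock at 10 (size 2, align 2) → ends 12
start_time at 12 (size 52, align 4) → ends 64
total 64 bytes, alignment 4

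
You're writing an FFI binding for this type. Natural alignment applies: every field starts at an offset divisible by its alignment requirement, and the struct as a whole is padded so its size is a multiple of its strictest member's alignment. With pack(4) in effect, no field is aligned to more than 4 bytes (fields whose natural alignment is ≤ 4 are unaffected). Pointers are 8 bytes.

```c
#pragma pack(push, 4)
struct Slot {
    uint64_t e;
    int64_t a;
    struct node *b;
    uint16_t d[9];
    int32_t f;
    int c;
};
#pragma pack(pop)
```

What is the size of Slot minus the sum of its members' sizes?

e at 0 (size 8, align 4) → ends 8
a at 8 (size 8, align 4) → ends 16
b at 16 (size 8, align 4) → ends 24
d at 24 (size 18, align 2) → ends 42
pad 2 to align 4 for f
f at 44 (size 4, align 4) → ends 48
c at 48 (size 4, align 4) → ends 52
total 52 bytes, alignment 4
data bytes 50, size 52 → padding 2

2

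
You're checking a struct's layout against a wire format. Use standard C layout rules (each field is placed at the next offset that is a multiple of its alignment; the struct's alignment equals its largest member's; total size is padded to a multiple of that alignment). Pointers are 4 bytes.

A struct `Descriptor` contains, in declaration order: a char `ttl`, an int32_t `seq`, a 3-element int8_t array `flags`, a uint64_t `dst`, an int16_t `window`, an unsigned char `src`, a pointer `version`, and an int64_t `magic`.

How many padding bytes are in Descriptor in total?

9

0..1  ttl  (1B, 1-aligned)
1..4  -- padding (3B)
4..8  seq  (4B, 4-aligned)
8..11  flags  (3B, 1-aligned)
11..16  -- padding (5B)
16..24  dst  (8B, 8-aligned)
24..26  window  (2B, 2-aligned)
26..27  src  (1B, 1-aligned)
27..28  -- padding (1B)
28..32  version  (4B, 4-aligned)
32..40  magic  (8B, 8-aligned)
sizeof = 40, alignof = 8
data bytes 31, size 40 → padding 9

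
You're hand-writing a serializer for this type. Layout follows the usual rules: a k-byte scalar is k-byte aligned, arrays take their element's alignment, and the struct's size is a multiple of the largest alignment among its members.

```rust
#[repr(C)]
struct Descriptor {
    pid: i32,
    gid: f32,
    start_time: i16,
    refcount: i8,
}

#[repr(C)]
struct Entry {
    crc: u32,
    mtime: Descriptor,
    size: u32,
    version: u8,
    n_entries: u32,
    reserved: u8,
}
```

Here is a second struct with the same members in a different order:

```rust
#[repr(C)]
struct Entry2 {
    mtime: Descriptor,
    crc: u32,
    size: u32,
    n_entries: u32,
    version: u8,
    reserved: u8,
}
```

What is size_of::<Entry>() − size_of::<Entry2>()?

4

Descriptor: @0: pid [4B, align 4] → 4; @4: gid [4B, align 4] → 8; @8: start_time [2B, align 2] → 10; @10: refcount [1B, align 1] → 11; +1 tail pad (align 4); size 12, align 4
@0: crc [4B, align 4] → 4
@4: mtime [12B, align 4] → 16
@16: size [4B, align 4] → 20
@20: version [1B, align 1] → 21
+3 pad (align 4)
@24: n_entries [4B, align 4] → 28
@28: reserved [1B, align 1] → 29
+3 tail pad (align 4)
size 32, align 4
— Entry2 —
@0: mtime [12B, align 4] → 12
@12: crc [4B, align 4] → 16
@16: size [4B, align 4] → 20
@20: n_entries [4B, align 4] → 24
@24: version [1B, align 1] → 25
@25: reserved [1B, align 1] → 26
+2 tail pad (align 4)
size 28, align 4
32 − 28 = 4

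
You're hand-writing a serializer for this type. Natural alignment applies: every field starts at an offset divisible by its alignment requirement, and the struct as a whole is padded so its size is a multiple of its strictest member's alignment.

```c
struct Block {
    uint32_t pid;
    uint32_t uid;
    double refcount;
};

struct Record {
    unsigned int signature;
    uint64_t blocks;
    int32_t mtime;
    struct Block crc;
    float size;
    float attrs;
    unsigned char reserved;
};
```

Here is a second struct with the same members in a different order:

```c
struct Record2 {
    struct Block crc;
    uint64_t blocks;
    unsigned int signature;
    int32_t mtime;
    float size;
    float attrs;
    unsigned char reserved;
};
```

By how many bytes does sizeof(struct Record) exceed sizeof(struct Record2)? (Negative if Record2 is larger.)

8

Block: 0..4  pid  (4B, 4-aligned); 4..8  uid  (4B, 4-aligned); 8..16  refcount  (8B, 8-aligned); sizeof = 16, alignof = 8
0..4  signature  (4B, 4-aligned)
4..8  -- padding (4B)
8..16  blocks  (8B, 8-aligned)
16..20  mtime  (4B, 4-aligned)
20..24  -- padding (4B)
24..40  crc  (16B, 8-aligned)
40..44  size  (4B, 4-aligned)
44..48  attrs  (4B, 4-aligned)
48..49  reserved  (1B, 1-aligned)
49..56  -- tail padding (7B)
sizeof = 56, alignof = 8
— Record2 —
0..16  crc  (16B, 8-aligned)
16..24  blocks  (8B, 8-aligned)
24..28  signature  (4B, 4-aligned)
28..32  mtime  (4B, 4-aligned)
32..36  size  (4B, 4-aligned)
36..40  attrs  (4B, 4-aligned)
40..41  reserved  (1B, 1-aligned)
41..48  -- tail padding (7B)
sizeof = 48, alignof = 8
56 − 48 = 8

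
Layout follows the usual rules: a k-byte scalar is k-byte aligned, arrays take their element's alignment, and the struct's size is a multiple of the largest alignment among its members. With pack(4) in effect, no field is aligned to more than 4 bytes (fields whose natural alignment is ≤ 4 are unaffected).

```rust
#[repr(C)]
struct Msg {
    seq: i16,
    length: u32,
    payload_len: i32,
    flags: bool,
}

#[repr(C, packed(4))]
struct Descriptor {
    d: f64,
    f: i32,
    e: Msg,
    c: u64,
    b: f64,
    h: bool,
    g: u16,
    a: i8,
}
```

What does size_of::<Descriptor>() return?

Msg: @0: seq [2B, align 2] → 2; +2 pad (align 4); @4: length [4B, align 4] → 8; @8: payload_len [4B, align 4] → 12; @12: flags [1B, align 1] → 13; +3 tail pad (align 4); size 16, align 4
@0: d [8B, align 4] → 8
@8: f [4B, align 4] → 12
@12: e [16B, align 4] → 28
@28: c [8B, align 4] → 36
@36: b [8B, align 4] → 44
@44: h [1B, align 1] → 45
+1 pad (align 2)
@46: g [2B, align 2] → 48
@48: a [1B, align 1] → 49
+3 tail pad (align 4)
size 52, align 4

52 bytes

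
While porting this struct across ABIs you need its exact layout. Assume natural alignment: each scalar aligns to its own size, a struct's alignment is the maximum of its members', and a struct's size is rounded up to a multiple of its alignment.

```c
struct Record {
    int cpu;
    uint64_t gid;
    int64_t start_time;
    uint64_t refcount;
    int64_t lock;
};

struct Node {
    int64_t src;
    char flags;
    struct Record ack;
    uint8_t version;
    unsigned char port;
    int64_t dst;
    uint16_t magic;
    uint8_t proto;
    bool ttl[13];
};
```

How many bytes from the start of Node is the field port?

Record: 0..4  cpu  (4B, 4-aligned); 4..8  -- padding (4B); 8..16  gid  (8B, 8-aligned); 16..24  start_time  (8B, 8-aligned); 24..32  refcount  (8B, 8-aligned); 32..40  lock  (8B, 8-aligned); sizeof = 40, alignof = 8
0..8  src  (8B, 8-aligned)
8..9  flags  (1B, 1-aligned)
9..16  -- padding (7B)
16..56  ack  (40B, 8-aligned)
56..57  version  (1B, 1-aligned)
57..58  port  (1B, 1-aligned)

57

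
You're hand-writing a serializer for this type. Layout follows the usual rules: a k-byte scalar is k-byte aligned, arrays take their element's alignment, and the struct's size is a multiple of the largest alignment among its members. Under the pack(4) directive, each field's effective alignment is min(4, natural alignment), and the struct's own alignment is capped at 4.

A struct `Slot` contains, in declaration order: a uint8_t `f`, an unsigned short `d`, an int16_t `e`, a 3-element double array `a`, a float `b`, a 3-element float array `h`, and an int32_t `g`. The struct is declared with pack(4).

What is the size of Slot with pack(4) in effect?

@0: f [1B, align 1] → 1
+1 pad (align 2)
@2: d [2B, align 2] → 4
@4: e [2B, align 2] → 6
+2 pad (align 4)
@8: a [24B, align 4] → 32
@32: b [4B, align 4] → 36
@36: h [12B, align 4] → 48
@48: g [4B, align 4] → 52
size 52, align 4

52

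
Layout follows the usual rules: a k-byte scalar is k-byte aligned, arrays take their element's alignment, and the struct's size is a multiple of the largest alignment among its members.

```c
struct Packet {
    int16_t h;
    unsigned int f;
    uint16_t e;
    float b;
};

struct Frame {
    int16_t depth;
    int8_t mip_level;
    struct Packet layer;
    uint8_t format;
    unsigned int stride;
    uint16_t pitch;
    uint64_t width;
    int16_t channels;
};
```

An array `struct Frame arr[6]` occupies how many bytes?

Packet: 0..2  h  (2B, 2-aligned); 2..4  -- padding (2B); 4..8  f  (4B, 4-aligned); 8..10  e  (2B, 2-aligned); 10..12  -- padding (2B); 12..16  b  (4B, 4-aligned); sizeof = 16, alignof = 4
0..2  depth  (2B, 2-aligned)
2..3  mip_level  (1B, 1-aligned)
3..4  -- padding (1B)
4..20  layer  (16B, 4-aligned)
20..21  format  (1B, 1-aligned)
21..24  -- padding (3B)
24..28  stride  (4B, 4-aligned)
28..30  pitch  (2B, 2-aligned)
30..32  -- padding (2B)
32..40  width  (8B, 8-aligned)
40..42  channels  (2B, 2-aligned)
42..48  -- tail padding (6B)
sizeof = 48, alignof = 8
array of 6: 6 × 48 = 288

288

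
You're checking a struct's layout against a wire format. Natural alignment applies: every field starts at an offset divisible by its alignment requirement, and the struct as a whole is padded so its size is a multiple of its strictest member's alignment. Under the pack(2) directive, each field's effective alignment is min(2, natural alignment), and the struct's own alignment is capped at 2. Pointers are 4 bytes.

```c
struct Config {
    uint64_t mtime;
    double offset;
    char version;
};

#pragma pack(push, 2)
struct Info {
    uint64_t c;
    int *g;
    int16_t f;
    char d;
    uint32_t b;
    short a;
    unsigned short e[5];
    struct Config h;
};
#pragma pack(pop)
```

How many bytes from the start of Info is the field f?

12

Config: mtime at 0 (size 8, align 8) → ends 8; offset at 8 (size 8, align 8) → ends 16; version at 16 (size 1, align 1) → ends 17; tail pad 7 to reach multiple of 8; total 24 bytes, alignment 8
c at 0 (size 8, align 2) → ends 8
g at 8 (size 4, align 2) → ends 12
f at 12 (size 2, align 2) → ends 14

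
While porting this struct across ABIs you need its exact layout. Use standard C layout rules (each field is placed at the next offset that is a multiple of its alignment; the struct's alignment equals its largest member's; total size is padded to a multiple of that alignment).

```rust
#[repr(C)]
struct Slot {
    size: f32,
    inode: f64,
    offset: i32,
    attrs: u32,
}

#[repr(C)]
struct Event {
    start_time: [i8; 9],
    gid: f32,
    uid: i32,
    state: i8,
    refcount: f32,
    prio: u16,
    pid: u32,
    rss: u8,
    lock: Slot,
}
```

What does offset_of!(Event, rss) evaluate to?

36

Slot: 0..4  size  (4B, 4-aligned); 4..8  -- padding (4B); 8..16  inode  (8B, 8-aligned); 16..20  offset  (4B, 4-aligned); 20..24  attrs  (4B, 4-aligned); sizeof = 24, alignof = 8
0..9  start_time  (9B, 1-aligned)
9..12  -- padding (3B)
12..16  gid  (4B, 4-aligned)
16..20  uid  (4B, 4-aligned)
20..21  state  (1B, 1-aligned)
21..24  -- padding (3B)
24..28  refcount  (4B, 4-aligned)
28..30  prio  (2B, 2-aligned)
30..32  -- padding (2B)
32..36  pid  (4B, 4-aligned)
36..37  rss  (1B, 1-aligned)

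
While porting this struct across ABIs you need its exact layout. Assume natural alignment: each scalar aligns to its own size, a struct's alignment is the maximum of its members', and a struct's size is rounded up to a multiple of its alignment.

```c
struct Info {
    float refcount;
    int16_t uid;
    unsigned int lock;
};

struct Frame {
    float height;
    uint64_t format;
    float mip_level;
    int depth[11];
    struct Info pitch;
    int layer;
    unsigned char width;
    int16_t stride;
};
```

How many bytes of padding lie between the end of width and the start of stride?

Info: refcount at 0 (size 4, align 4) → ends 4; uid at 4 (size 2, align 2) → ends 6; pad 2 to align 4 for lock; lock at 8 (size 4, align 4) → ends 12; total 12 bytes, alignment 4
height at 0 (size 4, align 4) → ends 4
pad 4 to align 8 for format
format at 8 (size 8, align 8) → ends 16
mip_level at 16 (size 4, align 4) → ends 20
depth at 20 (size 44, align 4) → ends 64
pitch at 64 (size 12, align 4) → ends 76
layer at 76 (size 4, align 4) → ends 80
width at 80 (size 1, align 1) → ends 81
pad 1 to align 2 for stride
stride at 82 (size 2, align 2) → ends 84

1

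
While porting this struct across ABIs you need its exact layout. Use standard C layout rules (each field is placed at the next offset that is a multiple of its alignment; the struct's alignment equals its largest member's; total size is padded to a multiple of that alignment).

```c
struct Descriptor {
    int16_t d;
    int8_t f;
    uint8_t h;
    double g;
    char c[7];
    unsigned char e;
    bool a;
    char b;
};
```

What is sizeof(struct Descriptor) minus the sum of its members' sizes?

10

0..2  d  (2B, 2-aligned)
2..3  f  (1B, 1-aligned)
3..4  h  (1B, 1-aligned)
4..8  -- padding (4B)
8..16  g  (8B, 8-aligned)
16..23  c  (7B, 1-aligned)
23..24  e  (1B, 1-aligned)
24..25  a  (1B, 1-aligned)
25..26  b  (1B, 1-aligned)
26..32  -- tail padding (6B)
sizeof = 32, alignof = 8
data bytes 22, size 32 → padding 10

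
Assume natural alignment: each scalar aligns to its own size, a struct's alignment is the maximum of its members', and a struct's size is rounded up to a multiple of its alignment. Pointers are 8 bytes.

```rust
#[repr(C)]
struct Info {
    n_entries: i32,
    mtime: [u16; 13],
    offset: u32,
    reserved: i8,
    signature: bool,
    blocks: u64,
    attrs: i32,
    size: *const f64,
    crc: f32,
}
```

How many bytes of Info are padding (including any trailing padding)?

12

0..4  n_entries  (4B, 4-aligned)
4..30  mtime  (26B, 2-aligned)
30..32  -- padding (2B)
32..36  offset  (4B, 4-aligned)
36..37  reserved  (1B, 1-aligned)
37..38  signature  (1B, 1-aligned)
38..40  -- padding (2B)
40..48  blocks  (8B, 8-aligned)
48..52  attrs  (4B, 4-aligned)
52..56  -- padding (4B)
56..64  size  (8B, 8-aligned)
64..68  crc  (4B, 4-aligned)
68..72  -- tail padding (4B)
sizeof = 72, alignof = 8
data bytes 60, size 72 → padding 12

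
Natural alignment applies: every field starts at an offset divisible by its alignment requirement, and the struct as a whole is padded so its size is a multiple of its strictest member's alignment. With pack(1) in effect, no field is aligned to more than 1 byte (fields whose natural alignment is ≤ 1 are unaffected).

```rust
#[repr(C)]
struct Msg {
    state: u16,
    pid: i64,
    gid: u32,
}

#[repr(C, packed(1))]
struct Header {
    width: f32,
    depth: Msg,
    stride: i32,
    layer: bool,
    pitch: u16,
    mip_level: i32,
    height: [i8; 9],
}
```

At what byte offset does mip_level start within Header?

35

Msg: @0: state [2B, align 2] → 2; +6 pad (align 8); @8: pid [8B, align 8] → 16; @16: gid [4B, align 4] → 20; +4 tail pad (align 8); size 24, align 8
@0: width [4B, align 1] → 4
@4: depth [24B, align 1] → 28
@28: stride [4B, align 1] → 32
@32: layer [1B, align 1] → 33
@33: pitch [2B, align 1] → 35
@35: mip_level [4B, align 1] → 39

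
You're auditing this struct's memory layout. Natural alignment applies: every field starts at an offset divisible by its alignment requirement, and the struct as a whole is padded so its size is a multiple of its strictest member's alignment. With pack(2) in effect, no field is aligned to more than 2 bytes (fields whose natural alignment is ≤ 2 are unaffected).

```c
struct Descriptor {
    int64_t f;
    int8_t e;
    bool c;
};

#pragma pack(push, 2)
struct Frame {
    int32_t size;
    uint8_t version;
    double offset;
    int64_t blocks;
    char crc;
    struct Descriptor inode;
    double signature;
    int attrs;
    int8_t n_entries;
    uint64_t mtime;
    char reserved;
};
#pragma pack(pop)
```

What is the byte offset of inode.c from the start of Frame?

Descriptor: f at 0 (size 8, align 8) → ends 8; e at 8 (size 1, align 1) → ends 9; c at 9 (size 1, align 1) → ends 10; tail pad 6 to reach multiple of 8; total 16 bytes, alignment 8
size at 0 (size 4, align 2) → ends 4
version at 4 (size 1, align 1) → ends 5
pad 1 to align 2 for offset
offset at 6 (size 8, align 2) → ends 14
blocks at 14 (size 8, align 2) → ends 22
crc at 22 (size 1, align 1) → ends 23
pad 1 to align 2 for inode
inode at 24 (size 16, align 2) → ends 40
within Descriptor: c at 9
24 + 9 = 33

33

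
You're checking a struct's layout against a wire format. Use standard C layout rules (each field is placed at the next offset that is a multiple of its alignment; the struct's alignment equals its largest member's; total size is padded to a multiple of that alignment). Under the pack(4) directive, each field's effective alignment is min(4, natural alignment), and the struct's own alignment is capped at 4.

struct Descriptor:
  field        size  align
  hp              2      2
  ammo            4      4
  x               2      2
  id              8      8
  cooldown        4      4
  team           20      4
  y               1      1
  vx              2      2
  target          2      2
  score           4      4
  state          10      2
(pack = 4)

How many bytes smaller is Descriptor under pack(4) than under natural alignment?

natural layout:
  0..2  hp  (2B, 2-aligned)
  2..4  -- padding (2B)
  4..8  ammo  (4B, 4-aligned)
  8..10  x  (2B, 2-aligned)
  10..16  -- padding (6B)
  16..24  id  (8B, 8-aligned)
  24..28  cooldown  (4B, 4-aligned)
  28..48  team  (20B, 4-aligned)
  48..49  y  (1B, 1-aligned)
  49..50  -- padding (1B)
  50..52  vx  (2B, 2-aligned)
  52..54  target  (2B, 2-aligned)
  54..56  -- padding (2B)
  56..60  score  (4B, 4-aligned)
  60..70  state  (10B, 2-aligned)
  70..72  -- tail padding (2B)
  sizeof = 72, alignof = 8
packed(4) layout:
  0..2  hp  (2B, 2-aligned)
  2..4  -- padding (2B)
  4..8  ammo  (4B, 4-aligned)
  8..10  x  (2B, 2-aligned)
  10..12  -- padding (2B)
  12..20  id  (8B, 4-aligned)
  20..24  cooldown  (4B, 4-aligned)
  24..44  team  (20B, 4-aligned)
  44..45  y  (1B, 1-aligned)
  45..46  -- padding (1B)
  46..48  vx  (2B, 2-aligned)
  48..50  target  (2B, 2-aligned)
  50..52  -- padding (2B)
  52..56  score  (4B, 4-aligned)
  56..66  state  (10B, 2-aligned)
  66..68  -- tail padding (2B)
  sizeof = 68, alignof = 4
72 − 68 = 4

4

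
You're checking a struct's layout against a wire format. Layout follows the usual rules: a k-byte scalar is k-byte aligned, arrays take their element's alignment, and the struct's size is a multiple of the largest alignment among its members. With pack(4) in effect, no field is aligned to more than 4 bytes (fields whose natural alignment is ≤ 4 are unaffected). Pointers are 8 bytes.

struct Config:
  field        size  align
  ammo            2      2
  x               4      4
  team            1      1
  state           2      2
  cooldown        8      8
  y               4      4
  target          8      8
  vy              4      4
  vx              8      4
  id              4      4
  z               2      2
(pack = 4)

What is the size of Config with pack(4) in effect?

0..2  ammo  (2B, 2-aligned)
2..4  -- padding (2B)
4..8  x  (4B, 4-aligned)
8..9  team  (1B, 1-aligned)
9..10  -- padding (1B)
10..12  state  (2B, 2-aligned)
12..20  cooldown  (8B, 4-aligned)
20..24  y  (4B, 4-aligned)
24..32  target  (8B, 4-aligned)
32..36  vy  (4B, 4-aligned)
36..44  vx  (8B, 4-aligned)
44..48  id  (4B, 4-aligned)
48..50  z  (2B, 2-aligned)
50..52  -- tail padding (2B)
sizeof = 52, alignof = 4

52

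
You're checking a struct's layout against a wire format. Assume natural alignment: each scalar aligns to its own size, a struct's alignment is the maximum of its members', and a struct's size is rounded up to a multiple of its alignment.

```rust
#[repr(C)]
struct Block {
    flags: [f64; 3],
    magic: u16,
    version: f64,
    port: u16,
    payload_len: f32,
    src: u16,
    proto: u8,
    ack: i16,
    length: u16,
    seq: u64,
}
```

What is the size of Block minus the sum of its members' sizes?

9

@0: flags [24B, align 8] → 24
@24: magic [2B, align 2] → 26
+6 pad (align 8)
@32: version [8B, align 8] → 40
@40: port [2B, align 2] → 42
+2 pad (align 4)
@44: payload_len [4B, align 4] → 48
@48: src [2B, align 2] → 50
@50: proto [1B, align 1] → 51
+1 pad (align 2)
@52: ack [2B, align 2] → 54
@54: length [2B, align 2] → 56
@56: seq [8B, align 8] → 64
size 64, align 8
data bytes 55, size 64 → padding 9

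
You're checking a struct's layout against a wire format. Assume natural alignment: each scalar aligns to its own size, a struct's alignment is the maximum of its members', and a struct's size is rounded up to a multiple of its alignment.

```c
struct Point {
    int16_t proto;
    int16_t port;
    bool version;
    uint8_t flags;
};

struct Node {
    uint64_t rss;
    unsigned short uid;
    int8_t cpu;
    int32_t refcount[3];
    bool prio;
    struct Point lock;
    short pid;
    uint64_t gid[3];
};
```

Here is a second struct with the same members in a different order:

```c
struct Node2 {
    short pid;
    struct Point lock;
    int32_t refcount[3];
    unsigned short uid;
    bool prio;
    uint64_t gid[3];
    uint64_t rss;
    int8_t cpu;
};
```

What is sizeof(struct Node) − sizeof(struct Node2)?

0

Point: 0..2  proto  (2B, 2-aligned); 2..4  port  (2B, 2-aligned); 4..5  version  (1B, 1-aligned); 5..6  flags  (1B, 1-aligned); sizeof = 6, alignof = 2
0..8  rss  (8B, 8-aligned)
8..10  uid  (2B, 2-aligned)
10..11  cpu  (1B, 1-aligned)
11..12  -- padding (1B)
12..24  refcount  (12B, 4-aligned)
24..25  prio  (1B, 1-aligned)
25..26  -- padding (1B)
26..32  lock  (6B, 2-aligned)
32..34  pid  (2B, 2-aligned)
34..40  -- padding (6B)
40..64  gid  (24B, 8-aligned)
sizeof = 64, alignof = 8
— Node2 —
0..2  pid  (2B, 2-aligned)
2..8  lock  (6B, 2-aligned)
8..20  refcount  (12B, 4-aligned)
20..22  uid  (2B, 2-aligned)
22..23  prio  (1B, 1-aligned)
23..24  -- padding (1B)
24..48  gid  (24B, 8-aligned)
48..56  rss  (8B, 8-aligned)
56..57  cpu  (1B, 1-aligned)
57..64  -- tail padding (7B)
sizeof = 64, alignof = 8
64 − 64 = 0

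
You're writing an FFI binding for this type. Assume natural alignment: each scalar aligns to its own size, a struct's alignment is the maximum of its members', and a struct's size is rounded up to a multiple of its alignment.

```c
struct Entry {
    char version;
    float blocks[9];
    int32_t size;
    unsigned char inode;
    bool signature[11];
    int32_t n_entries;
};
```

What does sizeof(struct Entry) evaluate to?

@0: version [1B, align 1] → 1
+3 pad (align 4)
@4: blocks [36B, align 4] → 40
@40: size [4B, align 4] → 44
@44: inode [1B, align 1] → 45
@45: signature [11B, align 1] → 56
@56: n_entries [4B, align 4] → 60
size 60, align 4

60 bytes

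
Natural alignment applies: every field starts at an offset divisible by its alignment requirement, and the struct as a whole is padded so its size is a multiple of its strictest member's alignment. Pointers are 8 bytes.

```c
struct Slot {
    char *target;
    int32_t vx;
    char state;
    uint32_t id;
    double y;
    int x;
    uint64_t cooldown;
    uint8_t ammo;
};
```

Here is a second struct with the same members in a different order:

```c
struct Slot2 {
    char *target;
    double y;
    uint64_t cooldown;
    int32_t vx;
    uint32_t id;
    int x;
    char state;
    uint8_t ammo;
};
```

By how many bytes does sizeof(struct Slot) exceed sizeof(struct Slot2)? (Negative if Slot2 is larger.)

0..8  target  (8B, 8-aligned)
8..12  vx  (4B, 4-aligned)
12..13  state  (1B, 1-aligned)
13..16  -- padding (3B)
16..20  id  (4B, 4-aligned)
20..24  -- padding (4B)
24..32  y  (8B, 8-aligned)
32..36  x  (4B, 4-aligned)
36..40  -- padding (4B)
40..48  cooldown  (8B, 8-aligned)
48..49  ammo  (1B, 1-aligned)
49..56  -- tail padding (7B)
sizeof = 56, alignof = 8
— Slot2 —
0..8  target  (8B, 8-aligned)
8..16  y  (8B, 8-aligned)
16..24  cooldown  (8B, 8-aligned)
24..28  vx  (4B, 4-aligned)
28..32  id  (4B, 4-aligned)
32..36  x  (4B, 4-aligned)
36..37  state  (1B, 1-aligned)
37..38  ammo  (1B, 1-aligned)
38..40  -- tail padding (2B)
sizeof = 40, alignof = 8
56 − 40 = 16

16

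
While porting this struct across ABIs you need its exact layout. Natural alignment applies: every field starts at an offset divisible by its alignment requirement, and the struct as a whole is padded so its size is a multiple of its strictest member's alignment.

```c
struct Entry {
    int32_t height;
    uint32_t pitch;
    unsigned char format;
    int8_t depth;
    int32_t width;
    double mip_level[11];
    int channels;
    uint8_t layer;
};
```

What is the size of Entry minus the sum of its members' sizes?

5

0..4  height  (4B, 4-aligned)
4..8  pitch  (4B, 4-aligned)
8..9  format  (1B, 1-aligned)
9..10  depth  (1B, 1-aligned)
10..12  -- padding (2B)
12..16  width  (4B, 4-aligned)
16..104  mip_level  (88B, 8-aligned)
104..108  channels  (4B, 4-aligned)
108..109  layer  (1B, 1-aligned)
109..112  -- tail padding (3B)
sizeof = 112, alignof = 8
data bytes 107, size 112 → padding 5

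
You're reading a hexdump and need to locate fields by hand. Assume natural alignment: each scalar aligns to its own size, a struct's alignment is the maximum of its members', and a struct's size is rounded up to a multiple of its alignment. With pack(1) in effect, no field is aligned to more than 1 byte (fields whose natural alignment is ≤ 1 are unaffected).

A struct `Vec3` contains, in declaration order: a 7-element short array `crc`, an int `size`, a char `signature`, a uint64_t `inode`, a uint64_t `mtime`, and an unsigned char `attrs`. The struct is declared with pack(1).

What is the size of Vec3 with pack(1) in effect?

0..14  crc  (14B, 1-aligned)
14..18  size  (4B, 1-aligned)
18..19  signature  (1B, 1-aligned)
19..27  inode  (8B, 1-aligned)
27..35  mtime  (8B, 1-aligned)
35..36  attrs  (1B, 1-aligned)
sizeof = 36, alignof = 1

36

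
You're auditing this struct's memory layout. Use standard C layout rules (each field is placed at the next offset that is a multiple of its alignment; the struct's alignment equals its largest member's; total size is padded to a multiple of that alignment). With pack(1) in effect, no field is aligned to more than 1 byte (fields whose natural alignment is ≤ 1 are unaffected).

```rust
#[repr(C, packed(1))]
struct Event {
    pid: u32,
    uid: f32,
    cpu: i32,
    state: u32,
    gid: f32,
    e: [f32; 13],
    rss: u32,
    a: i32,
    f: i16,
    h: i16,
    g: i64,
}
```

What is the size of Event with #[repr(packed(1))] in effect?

pid at 0 (size 4, align 1) → ends 4
uid at 4 (size 4, align 1) → ends 8
cpu at 8 (size 4, align 1) → ends 12
state at 12 (size 4, align 1) → ends 16
gid at 16 (size 4, align 1) → ends 20
e at 20 (size 52, align 1) → ends 72
rss at 72 (size 4, align 1) → ends 76
a at 76 (size 4, align 1) → ends 80
f at 80 (size 2, align 1) → ends 82
h at 82 (size 2, align 1) → ends 84
g at 84 (size 8, align 1) → ends 92
total 92 bytes, alignment 1

92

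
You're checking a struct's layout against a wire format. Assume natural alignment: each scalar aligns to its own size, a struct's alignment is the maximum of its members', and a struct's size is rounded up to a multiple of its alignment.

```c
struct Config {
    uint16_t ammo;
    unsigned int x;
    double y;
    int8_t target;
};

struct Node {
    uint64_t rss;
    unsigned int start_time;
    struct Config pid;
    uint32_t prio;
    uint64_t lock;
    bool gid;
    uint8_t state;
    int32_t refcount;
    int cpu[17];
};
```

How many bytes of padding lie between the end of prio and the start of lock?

4

Config: ammo at 0 (size 2, align 2) → ends 2; pad 2 to align 4 for x; x at 4 (size 4, align 4) → ends 8; y at 8 (size 8, align 8) → ends 16; target at 16 (size 1, align 1) → ends 17; tail pad 7 to reach multiple of 8; total 24 bytes, alignment 8
rss at 0 (size 8, align 8) → ends 8
start_time at 8 (size 4, align 4) → ends 12
pad 4 to align 8 for pid
pid at 16 (size 24, align 8) → ends 40
prio at 40 (size 4, align 4) → ends 44
pad 4 to align 8 for lock
lock at 48 (size 8, align 8) → ends 56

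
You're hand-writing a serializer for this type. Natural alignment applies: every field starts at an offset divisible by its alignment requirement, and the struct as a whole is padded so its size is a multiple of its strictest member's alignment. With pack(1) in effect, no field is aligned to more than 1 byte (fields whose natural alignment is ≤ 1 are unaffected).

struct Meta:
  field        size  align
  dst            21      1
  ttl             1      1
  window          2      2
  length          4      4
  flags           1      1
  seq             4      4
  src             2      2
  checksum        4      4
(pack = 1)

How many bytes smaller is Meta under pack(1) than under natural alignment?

natural layout:
  @0: dst [21B, align 1] → 21
  @21: ttl [1B, align 1] → 22
  @22: window [2B, align 2] → 24
  @24: length [4B, align 4] → 28
  @28: flags [1B, align 1] → 29
  +3 pad (align 4)
  @32: seq [4B, align 4] → 36
  @36: src [2B, align 2] → 38
  +2 pad (align 4)
  @40: checksum [4B, align 4] → 44
  size 44, align 4
packed(1) layout:
  @0: dst [21B, align 1] → 21
  @21: ttl [1B, align 1] → 22
  @22: window [2B, align 1] → 24
  @24: length [4B, align 1] → 28
  @28: flags [1B, align 1] → 29
  @29: seq [4B, align 1] → 33
  @33: src [2B, align 1] → 35
  @35: checksum [4B, align 1] → 39
  size 39, align 1
44 − 39 = 5

5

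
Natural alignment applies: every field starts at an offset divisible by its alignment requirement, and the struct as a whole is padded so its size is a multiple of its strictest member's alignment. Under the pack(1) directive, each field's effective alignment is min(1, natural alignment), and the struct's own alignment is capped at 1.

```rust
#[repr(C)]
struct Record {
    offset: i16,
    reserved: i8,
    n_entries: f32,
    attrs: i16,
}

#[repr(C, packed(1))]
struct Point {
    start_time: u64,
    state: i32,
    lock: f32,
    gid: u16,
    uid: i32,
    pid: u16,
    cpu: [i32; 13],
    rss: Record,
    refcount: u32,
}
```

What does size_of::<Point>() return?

Record: @0: offset [2B, align 2] → 2; @2: reserved [1B, align 1] → 3; +1 pad (align 4); @4: n_entries [4B, align 4] → 8; @8: attrs [2B, align 2] → 10; +2 tail pad (align 4); size 12, align 4
@0: start_time [8B, align 1] → 8
@8: state [4B, align 1] → 12
@12: lock [4B, align 1] → 16
@16: gid [2B, align 1] → 18
@18: uid [4B, align 1] → 22
@22: pid [2B, align 1] → 24
@24: cpu [52B, align 1] → 76
@76: rss [12B, align 1] → 88
@88: refcount [4B, align 1] → 92
size 92, align 1

92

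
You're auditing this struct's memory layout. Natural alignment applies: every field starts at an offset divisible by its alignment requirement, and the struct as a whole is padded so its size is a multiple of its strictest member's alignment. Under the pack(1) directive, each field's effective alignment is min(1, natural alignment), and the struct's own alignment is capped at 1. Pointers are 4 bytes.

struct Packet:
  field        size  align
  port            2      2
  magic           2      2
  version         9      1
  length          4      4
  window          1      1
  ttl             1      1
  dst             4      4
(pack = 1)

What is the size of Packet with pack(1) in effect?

port at 0 (size 2, align 1) → ends 2
magic at 2 (size 2, align 1) → ends 4
version at 4 (size 9, align 1) → ends 13
length at 13 (size 4, align 1) → ends 17
window at 17 (size 1, align 1) → ends 18
ttl at 18 (size 1, align 1) → ends 19
dst at 19 (size 4, align 1) → ends 23
total 23 bytes, alignment 1

23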